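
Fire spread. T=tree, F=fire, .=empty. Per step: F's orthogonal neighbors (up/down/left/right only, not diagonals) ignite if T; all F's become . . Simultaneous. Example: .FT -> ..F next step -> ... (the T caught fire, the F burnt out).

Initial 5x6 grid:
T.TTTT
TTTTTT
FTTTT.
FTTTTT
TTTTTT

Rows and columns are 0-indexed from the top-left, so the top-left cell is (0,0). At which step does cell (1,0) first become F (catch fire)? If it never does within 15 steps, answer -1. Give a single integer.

Step 1: cell (1,0)='F' (+4 fires, +2 burnt)
  -> target ignites at step 1
Step 2: cell (1,0)='.' (+5 fires, +4 burnt)
Step 3: cell (1,0)='.' (+4 fires, +5 burnt)
Step 4: cell (1,0)='.' (+5 fires, +4 burnt)
Step 5: cell (1,0)='.' (+4 fires, +5 burnt)
Step 6: cell (1,0)='.' (+3 fires, +4 burnt)
Step 7: cell (1,0)='.' (+1 fires, +3 burnt)
Step 8: cell (1,0)='.' (+0 fires, +1 burnt)
  fire out at step 8

1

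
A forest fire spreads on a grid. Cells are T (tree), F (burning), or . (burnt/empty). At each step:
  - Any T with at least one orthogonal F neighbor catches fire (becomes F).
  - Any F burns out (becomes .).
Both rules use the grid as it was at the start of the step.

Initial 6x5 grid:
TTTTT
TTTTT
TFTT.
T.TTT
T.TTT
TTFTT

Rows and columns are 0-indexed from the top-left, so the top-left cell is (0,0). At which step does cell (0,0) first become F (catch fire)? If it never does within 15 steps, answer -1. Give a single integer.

Step 1: cell (0,0)='T' (+6 fires, +2 burnt)
Step 2: cell (0,0)='T' (+9 fires, +6 burnt)
Step 3: cell (0,0)='F' (+6 fires, +9 burnt)
  -> target ignites at step 3
Step 4: cell (0,0)='.' (+3 fires, +6 burnt)
Step 5: cell (0,0)='.' (+1 fires, +3 burnt)
Step 6: cell (0,0)='.' (+0 fires, +1 burnt)
  fire out at step 6

3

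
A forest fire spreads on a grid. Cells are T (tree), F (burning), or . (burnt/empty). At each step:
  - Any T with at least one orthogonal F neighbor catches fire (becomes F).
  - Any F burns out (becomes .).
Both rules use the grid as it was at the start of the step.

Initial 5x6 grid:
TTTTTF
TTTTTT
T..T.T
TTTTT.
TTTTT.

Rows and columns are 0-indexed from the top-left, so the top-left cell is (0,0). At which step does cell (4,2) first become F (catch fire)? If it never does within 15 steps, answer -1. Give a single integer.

Step 1: cell (4,2)='T' (+2 fires, +1 burnt)
Step 2: cell (4,2)='T' (+3 fires, +2 burnt)
Step 3: cell (4,2)='T' (+2 fires, +3 burnt)
Step 4: cell (4,2)='T' (+3 fires, +2 burnt)
Step 5: cell (4,2)='T' (+3 fires, +3 burnt)
Step 6: cell (4,2)='T' (+4 fires, +3 burnt)
Step 7: cell (4,2)='F' (+4 fires, +4 burnt)
  -> target ignites at step 7
Step 8: cell (4,2)='.' (+2 fires, +4 burnt)
Step 9: cell (4,2)='.' (+1 fires, +2 burnt)
Step 10: cell (4,2)='.' (+0 fires, +1 burnt)
  fire out at step 10

7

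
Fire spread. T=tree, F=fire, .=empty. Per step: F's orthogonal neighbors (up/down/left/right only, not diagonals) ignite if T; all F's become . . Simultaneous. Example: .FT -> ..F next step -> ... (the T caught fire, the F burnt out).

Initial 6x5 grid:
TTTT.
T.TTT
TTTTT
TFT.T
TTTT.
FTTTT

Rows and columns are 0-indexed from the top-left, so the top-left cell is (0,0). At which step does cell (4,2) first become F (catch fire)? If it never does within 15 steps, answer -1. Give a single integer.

Step 1: cell (4,2)='T' (+6 fires, +2 burnt)
Step 2: cell (4,2)='F' (+4 fires, +6 burnt)
  -> target ignites at step 2
Step 3: cell (4,2)='.' (+5 fires, +4 burnt)
Step 4: cell (4,2)='.' (+5 fires, +5 burnt)
Step 5: cell (4,2)='.' (+4 fires, +5 burnt)
Step 6: cell (4,2)='.' (+0 fires, +4 burnt)
  fire out at step 6

2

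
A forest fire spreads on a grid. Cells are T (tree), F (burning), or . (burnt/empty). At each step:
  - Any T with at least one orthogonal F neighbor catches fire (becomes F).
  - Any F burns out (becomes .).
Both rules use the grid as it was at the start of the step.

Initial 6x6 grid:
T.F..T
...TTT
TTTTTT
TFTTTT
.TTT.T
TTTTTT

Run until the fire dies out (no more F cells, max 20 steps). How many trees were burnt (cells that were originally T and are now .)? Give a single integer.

Answer: 25

Derivation:
Step 1: +4 fires, +2 burnt (F count now 4)
Step 2: +5 fires, +4 burnt (F count now 5)
Step 3: +5 fires, +5 burnt (F count now 5)
Step 4: +4 fires, +5 burnt (F count now 4)
Step 5: +4 fires, +4 burnt (F count now 4)
Step 6: +2 fires, +4 burnt (F count now 2)
Step 7: +1 fires, +2 burnt (F count now 1)
Step 8: +0 fires, +1 burnt (F count now 0)
Fire out after step 8
Initially T: 26, now '.': 35
Total burnt (originally-T cells now '.'): 25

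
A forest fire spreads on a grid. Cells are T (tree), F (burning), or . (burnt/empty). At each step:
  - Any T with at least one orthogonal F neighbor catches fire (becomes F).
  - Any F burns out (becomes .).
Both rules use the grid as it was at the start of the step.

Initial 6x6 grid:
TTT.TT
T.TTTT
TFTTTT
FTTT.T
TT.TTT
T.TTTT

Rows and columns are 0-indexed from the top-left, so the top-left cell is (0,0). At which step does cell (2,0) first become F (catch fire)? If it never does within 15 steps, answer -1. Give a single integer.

Step 1: cell (2,0)='F' (+4 fires, +2 burnt)
  -> target ignites at step 1
Step 2: cell (2,0)='.' (+6 fires, +4 burnt)
Step 3: cell (2,0)='.' (+5 fires, +6 burnt)
Step 4: cell (2,0)='.' (+4 fires, +5 burnt)
Step 5: cell (2,0)='.' (+5 fires, +4 burnt)
Step 6: cell (2,0)='.' (+4 fires, +5 burnt)
Step 7: cell (2,0)='.' (+1 fires, +4 burnt)
Step 8: cell (2,0)='.' (+0 fires, +1 burnt)
  fire out at step 8

1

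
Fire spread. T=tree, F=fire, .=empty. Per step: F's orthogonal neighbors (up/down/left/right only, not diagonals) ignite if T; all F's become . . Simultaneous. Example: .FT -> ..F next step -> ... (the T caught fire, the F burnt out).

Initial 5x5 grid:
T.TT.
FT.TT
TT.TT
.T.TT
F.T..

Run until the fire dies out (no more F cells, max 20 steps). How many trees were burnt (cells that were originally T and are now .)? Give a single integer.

Answer: 5

Derivation:
Step 1: +3 fires, +2 burnt (F count now 3)
Step 2: +1 fires, +3 burnt (F count now 1)
Step 3: +1 fires, +1 burnt (F count now 1)
Step 4: +0 fires, +1 burnt (F count now 0)
Fire out after step 4
Initially T: 14, now '.': 16
Total burnt (originally-T cells now '.'): 5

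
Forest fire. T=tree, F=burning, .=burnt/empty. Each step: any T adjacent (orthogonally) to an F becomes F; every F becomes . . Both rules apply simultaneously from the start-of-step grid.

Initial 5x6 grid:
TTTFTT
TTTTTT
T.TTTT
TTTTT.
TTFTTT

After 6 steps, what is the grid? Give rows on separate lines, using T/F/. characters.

Step 1: 6 trees catch fire, 2 burn out
  TTF.FT
  TTTFTT
  T.TTTT
  TTFTT.
  TF.FTT
Step 2: 10 trees catch fire, 6 burn out
  TF...F
  TTF.FT
  T.FFTT
  TF.FT.
  F...FT
Step 3: 7 trees catch fire, 10 burn out
  F.....
  TF...F
  T...FT
  F...F.
  .....F
Step 4: 3 trees catch fire, 7 burn out
  ......
  F.....
  F....F
  ......
  ......
Step 5: 0 trees catch fire, 3 burn out
  ......
  ......
  ......
  ......
  ......
Step 6: 0 trees catch fire, 0 burn out
  ......
  ......
  ......
  ......
  ......

......
......
......
......
......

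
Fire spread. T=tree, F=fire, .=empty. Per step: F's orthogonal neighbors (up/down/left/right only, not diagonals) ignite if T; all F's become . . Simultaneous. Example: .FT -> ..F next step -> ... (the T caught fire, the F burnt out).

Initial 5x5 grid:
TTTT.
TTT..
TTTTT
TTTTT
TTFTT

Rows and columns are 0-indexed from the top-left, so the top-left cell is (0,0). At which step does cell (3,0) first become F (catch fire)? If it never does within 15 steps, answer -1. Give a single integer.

Step 1: cell (3,0)='T' (+3 fires, +1 burnt)
Step 2: cell (3,0)='T' (+5 fires, +3 burnt)
Step 3: cell (3,0)='F' (+5 fires, +5 burnt)
  -> target ignites at step 3
Step 4: cell (3,0)='.' (+4 fires, +5 burnt)
Step 5: cell (3,0)='.' (+3 fires, +4 burnt)
Step 6: cell (3,0)='.' (+1 fires, +3 burnt)
Step 7: cell (3,0)='.' (+0 fires, +1 burnt)
  fire out at step 7

3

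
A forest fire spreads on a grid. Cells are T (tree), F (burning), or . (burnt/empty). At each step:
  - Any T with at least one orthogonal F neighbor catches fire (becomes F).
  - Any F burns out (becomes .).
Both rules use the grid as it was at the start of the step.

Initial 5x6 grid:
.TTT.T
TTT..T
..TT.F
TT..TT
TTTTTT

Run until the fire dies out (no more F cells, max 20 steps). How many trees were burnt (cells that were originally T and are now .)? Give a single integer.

Step 1: +2 fires, +1 burnt (F count now 2)
Step 2: +3 fires, +2 burnt (F count now 3)
Step 3: +1 fires, +3 burnt (F count now 1)
Step 4: +1 fires, +1 burnt (F count now 1)
Step 5: +1 fires, +1 burnt (F count now 1)
Step 6: +1 fires, +1 burnt (F count now 1)
Step 7: +2 fires, +1 burnt (F count now 2)
Step 8: +1 fires, +2 burnt (F count now 1)
Step 9: +0 fires, +1 burnt (F count now 0)
Fire out after step 9
Initially T: 20, now '.': 22
Total burnt (originally-T cells now '.'): 12

Answer: 12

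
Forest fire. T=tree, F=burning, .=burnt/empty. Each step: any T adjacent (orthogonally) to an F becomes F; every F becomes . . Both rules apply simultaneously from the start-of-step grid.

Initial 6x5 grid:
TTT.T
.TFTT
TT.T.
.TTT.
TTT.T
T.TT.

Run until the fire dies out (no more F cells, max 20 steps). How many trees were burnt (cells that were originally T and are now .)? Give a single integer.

Answer: 19

Derivation:
Step 1: +3 fires, +1 burnt (F count now 3)
Step 2: +4 fires, +3 burnt (F count now 4)
Step 3: +5 fires, +4 burnt (F count now 5)
Step 4: +2 fires, +5 burnt (F count now 2)
Step 5: +2 fires, +2 burnt (F count now 2)
Step 6: +2 fires, +2 burnt (F count now 2)
Step 7: +1 fires, +2 burnt (F count now 1)
Step 8: +0 fires, +1 burnt (F count now 0)
Fire out after step 8
Initially T: 20, now '.': 29
Total burnt (originally-T cells now '.'): 19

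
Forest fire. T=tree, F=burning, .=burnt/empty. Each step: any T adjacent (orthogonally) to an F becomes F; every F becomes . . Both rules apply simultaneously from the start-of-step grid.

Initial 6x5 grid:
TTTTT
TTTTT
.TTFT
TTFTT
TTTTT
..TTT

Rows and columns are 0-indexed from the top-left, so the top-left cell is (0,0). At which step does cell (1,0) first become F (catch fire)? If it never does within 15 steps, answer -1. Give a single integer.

Step 1: cell (1,0)='T' (+6 fires, +2 burnt)
Step 2: cell (1,0)='T' (+9 fires, +6 burnt)
Step 3: cell (1,0)='T' (+6 fires, +9 burnt)
Step 4: cell (1,0)='F' (+3 fires, +6 burnt)
  -> target ignites at step 4
Step 5: cell (1,0)='.' (+1 fires, +3 burnt)
Step 6: cell (1,0)='.' (+0 fires, +1 burnt)
  fire out at step 6

4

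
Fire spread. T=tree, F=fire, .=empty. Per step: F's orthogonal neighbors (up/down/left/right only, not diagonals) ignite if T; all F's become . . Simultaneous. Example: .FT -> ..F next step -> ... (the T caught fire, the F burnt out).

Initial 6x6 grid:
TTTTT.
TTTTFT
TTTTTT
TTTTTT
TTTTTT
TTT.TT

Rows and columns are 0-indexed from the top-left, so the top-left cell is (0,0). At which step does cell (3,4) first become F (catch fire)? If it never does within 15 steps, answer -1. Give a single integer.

Step 1: cell (3,4)='T' (+4 fires, +1 burnt)
Step 2: cell (3,4)='F' (+5 fires, +4 burnt)
  -> target ignites at step 2
Step 3: cell (3,4)='.' (+6 fires, +5 burnt)
Step 4: cell (3,4)='.' (+7 fires, +6 burnt)
Step 5: cell (3,4)='.' (+5 fires, +7 burnt)
Step 6: cell (3,4)='.' (+3 fires, +5 burnt)
Step 7: cell (3,4)='.' (+2 fires, +3 burnt)
Step 8: cell (3,4)='.' (+1 fires, +2 burnt)
Step 9: cell (3,4)='.' (+0 fires, +1 burnt)
  fire out at step 9

2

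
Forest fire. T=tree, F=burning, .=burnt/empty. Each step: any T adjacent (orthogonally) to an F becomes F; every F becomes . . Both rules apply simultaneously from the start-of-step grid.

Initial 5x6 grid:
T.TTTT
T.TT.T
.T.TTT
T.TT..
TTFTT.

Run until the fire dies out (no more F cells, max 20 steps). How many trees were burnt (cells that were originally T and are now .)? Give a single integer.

Answer: 17

Derivation:
Step 1: +3 fires, +1 burnt (F count now 3)
Step 2: +3 fires, +3 burnt (F count now 3)
Step 3: +2 fires, +3 burnt (F count now 2)
Step 4: +2 fires, +2 burnt (F count now 2)
Step 5: +3 fires, +2 burnt (F count now 3)
Step 6: +3 fires, +3 burnt (F count now 3)
Step 7: +1 fires, +3 burnt (F count now 1)
Step 8: +0 fires, +1 burnt (F count now 0)
Fire out after step 8
Initially T: 20, now '.': 27
Total burnt (originally-T cells now '.'): 17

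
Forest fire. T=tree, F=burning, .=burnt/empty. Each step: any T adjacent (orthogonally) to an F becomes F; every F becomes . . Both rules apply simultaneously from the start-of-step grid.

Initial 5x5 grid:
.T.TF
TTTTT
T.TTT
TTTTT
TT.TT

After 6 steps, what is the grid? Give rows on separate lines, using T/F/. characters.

Step 1: 2 trees catch fire, 1 burn out
  .T.F.
  TTTTF
  T.TTT
  TTTTT
  TT.TT
Step 2: 2 trees catch fire, 2 burn out
  .T...
  TTTF.
  T.TTF
  TTTTT
  TT.TT
Step 3: 3 trees catch fire, 2 burn out
  .T...
  TTF..
  T.TF.
  TTTTF
  TT.TT
Step 4: 4 trees catch fire, 3 burn out
  .T...
  TF...
  T.F..
  TTTF.
  TT.TF
Step 5: 4 trees catch fire, 4 burn out
  .F...
  F....
  T....
  TTF..
  TT.F.
Step 6: 2 trees catch fire, 4 burn out
  .....
  .....
  F....
  TF...
  TT...

.....
.....
F....
TF...
TT...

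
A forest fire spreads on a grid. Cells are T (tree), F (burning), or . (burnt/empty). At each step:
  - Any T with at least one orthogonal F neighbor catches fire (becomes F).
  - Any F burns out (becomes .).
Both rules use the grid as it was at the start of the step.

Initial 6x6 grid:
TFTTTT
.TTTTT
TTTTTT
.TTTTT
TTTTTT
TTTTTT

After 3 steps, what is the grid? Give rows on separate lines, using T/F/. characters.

Step 1: 3 trees catch fire, 1 burn out
  F.FTTT
  .FTTTT
  TTTTTT
  .TTTTT
  TTTTTT
  TTTTTT
Step 2: 3 trees catch fire, 3 burn out
  ...FTT
  ..FTTT
  TFTTTT
  .TTTTT
  TTTTTT
  TTTTTT
Step 3: 5 trees catch fire, 3 burn out
  ....FT
  ...FTT
  F.FTTT
  .FTTTT
  TTTTTT
  TTTTTT

....FT
...FTT
F.FTTT
.FTTTT
TTTTTT
TTTTTT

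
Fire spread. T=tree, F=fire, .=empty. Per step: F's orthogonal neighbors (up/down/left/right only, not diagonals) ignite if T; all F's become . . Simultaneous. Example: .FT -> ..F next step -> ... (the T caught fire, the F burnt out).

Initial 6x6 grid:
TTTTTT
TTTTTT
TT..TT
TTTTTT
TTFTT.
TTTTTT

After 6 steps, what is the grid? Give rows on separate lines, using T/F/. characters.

Step 1: 4 trees catch fire, 1 burn out
  TTTTTT
  TTTTTT
  TT..TT
  TTFTTT
  TF.FT.
  TTFTTT
Step 2: 6 trees catch fire, 4 burn out
  TTTTTT
  TTTTTT
  TT..TT
  TF.FTT
  F...F.
  TF.FTT
Step 3: 5 trees catch fire, 6 burn out
  TTTTTT
  TTTTTT
  TF..TT
  F...FT
  ......
  F...FT
Step 4: 5 trees catch fire, 5 burn out
  TTTTTT
  TFTTTT
  F...FT
  .....F
  ......
  .....F
Step 5: 5 trees catch fire, 5 burn out
  TFTTTT
  F.FTFT
  .....F
  ......
  ......
  ......
Step 6: 5 trees catch fire, 5 burn out
  F.FTFT
  ...F.F
  ......
  ......
  ......
  ......

F.FTFT
...F.F
......
......
......
......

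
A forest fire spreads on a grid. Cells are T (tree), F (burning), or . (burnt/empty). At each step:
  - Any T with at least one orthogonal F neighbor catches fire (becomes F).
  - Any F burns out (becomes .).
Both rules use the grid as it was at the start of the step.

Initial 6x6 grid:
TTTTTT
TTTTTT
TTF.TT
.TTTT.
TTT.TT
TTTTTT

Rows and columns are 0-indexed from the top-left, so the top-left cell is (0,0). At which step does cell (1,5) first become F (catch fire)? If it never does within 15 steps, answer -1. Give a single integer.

Step 1: cell (1,5)='T' (+3 fires, +1 burnt)
Step 2: cell (1,5)='T' (+7 fires, +3 burnt)
Step 3: cell (1,5)='T' (+7 fires, +7 burnt)
Step 4: cell (1,5)='F' (+8 fires, +7 burnt)
  -> target ignites at step 4
Step 5: cell (1,5)='.' (+5 fires, +8 burnt)
Step 6: cell (1,5)='.' (+1 fires, +5 burnt)
Step 7: cell (1,5)='.' (+0 fires, +1 burnt)
  fire out at step 7

4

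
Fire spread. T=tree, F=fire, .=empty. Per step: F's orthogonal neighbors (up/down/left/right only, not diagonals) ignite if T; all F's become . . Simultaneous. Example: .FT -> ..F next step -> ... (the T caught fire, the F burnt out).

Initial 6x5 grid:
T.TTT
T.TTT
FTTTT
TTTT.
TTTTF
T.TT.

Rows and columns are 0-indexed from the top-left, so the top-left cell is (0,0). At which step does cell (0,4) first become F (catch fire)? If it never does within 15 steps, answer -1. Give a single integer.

Step 1: cell (0,4)='T' (+4 fires, +2 burnt)
Step 2: cell (0,4)='T' (+7 fires, +4 burnt)
Step 3: cell (0,4)='T' (+6 fires, +7 burnt)
Step 4: cell (0,4)='T' (+3 fires, +6 burnt)
Step 5: cell (0,4)='T' (+2 fires, +3 burnt)
Step 6: cell (0,4)='F' (+1 fires, +2 burnt)
  -> target ignites at step 6
Step 7: cell (0,4)='.' (+0 fires, +1 burnt)
  fire out at step 7

6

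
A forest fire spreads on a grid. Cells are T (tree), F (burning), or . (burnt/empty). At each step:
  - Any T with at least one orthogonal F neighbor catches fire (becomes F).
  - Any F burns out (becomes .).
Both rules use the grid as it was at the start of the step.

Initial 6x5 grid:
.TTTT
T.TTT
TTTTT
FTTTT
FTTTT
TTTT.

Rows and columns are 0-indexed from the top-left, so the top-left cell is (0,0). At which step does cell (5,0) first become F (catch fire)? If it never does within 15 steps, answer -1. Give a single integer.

Step 1: cell (5,0)='F' (+4 fires, +2 burnt)
  -> target ignites at step 1
Step 2: cell (5,0)='.' (+5 fires, +4 burnt)
Step 3: cell (5,0)='.' (+4 fires, +5 burnt)
Step 4: cell (5,0)='.' (+5 fires, +4 burnt)
Step 5: cell (5,0)='.' (+3 fires, +5 burnt)
Step 6: cell (5,0)='.' (+3 fires, +3 burnt)
Step 7: cell (5,0)='.' (+1 fires, +3 burnt)
Step 8: cell (5,0)='.' (+0 fires, +1 burnt)
  fire out at step 8

1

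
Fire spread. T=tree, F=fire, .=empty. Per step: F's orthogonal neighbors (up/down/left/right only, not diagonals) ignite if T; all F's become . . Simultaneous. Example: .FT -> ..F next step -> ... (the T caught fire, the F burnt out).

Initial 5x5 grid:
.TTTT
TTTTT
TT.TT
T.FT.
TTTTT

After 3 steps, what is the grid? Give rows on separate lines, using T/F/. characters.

Step 1: 2 trees catch fire, 1 burn out
  .TTTT
  TTTTT
  TT.TT
  T..F.
  TTFTT
Step 2: 3 trees catch fire, 2 burn out
  .TTTT
  TTTTT
  TT.FT
  T....
  TF.FT
Step 3: 4 trees catch fire, 3 burn out
  .TTTT
  TTTFT
  TT..F
  T....
  F...F

.TTTT
TTTFT
TT..F
T....
F...F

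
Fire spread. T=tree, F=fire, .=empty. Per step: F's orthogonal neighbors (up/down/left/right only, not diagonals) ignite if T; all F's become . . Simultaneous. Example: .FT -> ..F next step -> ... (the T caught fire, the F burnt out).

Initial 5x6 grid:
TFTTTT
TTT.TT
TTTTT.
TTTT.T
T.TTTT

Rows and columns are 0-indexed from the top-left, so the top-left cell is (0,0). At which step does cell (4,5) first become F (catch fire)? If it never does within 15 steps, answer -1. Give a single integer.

Step 1: cell (4,5)='T' (+3 fires, +1 burnt)
Step 2: cell (4,5)='T' (+4 fires, +3 burnt)
Step 3: cell (4,5)='T' (+4 fires, +4 burnt)
Step 4: cell (4,5)='T' (+5 fires, +4 burnt)
Step 5: cell (4,5)='T' (+5 fires, +5 burnt)
Step 6: cell (4,5)='T' (+1 fires, +5 burnt)
Step 7: cell (4,5)='T' (+1 fires, +1 burnt)
Step 8: cell (4,5)='F' (+1 fires, +1 burnt)
  -> target ignites at step 8
Step 9: cell (4,5)='.' (+1 fires, +1 burnt)
Step 10: cell (4,5)='.' (+0 fires, +1 burnt)
  fire out at step 10

8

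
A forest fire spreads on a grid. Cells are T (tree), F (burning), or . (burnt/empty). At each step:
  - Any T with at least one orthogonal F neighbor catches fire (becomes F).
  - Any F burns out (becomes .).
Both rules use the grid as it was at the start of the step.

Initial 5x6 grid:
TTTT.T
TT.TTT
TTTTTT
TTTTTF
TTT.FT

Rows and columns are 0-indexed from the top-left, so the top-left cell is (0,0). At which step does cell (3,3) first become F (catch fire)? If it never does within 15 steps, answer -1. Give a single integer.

Step 1: cell (3,3)='T' (+3 fires, +2 burnt)
Step 2: cell (3,3)='F' (+3 fires, +3 burnt)
  -> target ignites at step 2
Step 3: cell (3,3)='.' (+4 fires, +3 burnt)
Step 4: cell (3,3)='.' (+4 fires, +4 burnt)
Step 5: cell (3,3)='.' (+4 fires, +4 burnt)
Step 6: cell (3,3)='.' (+4 fires, +4 burnt)
Step 7: cell (3,3)='.' (+2 fires, +4 burnt)
Step 8: cell (3,3)='.' (+1 fires, +2 burnt)
Step 9: cell (3,3)='.' (+0 fires, +1 burnt)
  fire out at step 9

2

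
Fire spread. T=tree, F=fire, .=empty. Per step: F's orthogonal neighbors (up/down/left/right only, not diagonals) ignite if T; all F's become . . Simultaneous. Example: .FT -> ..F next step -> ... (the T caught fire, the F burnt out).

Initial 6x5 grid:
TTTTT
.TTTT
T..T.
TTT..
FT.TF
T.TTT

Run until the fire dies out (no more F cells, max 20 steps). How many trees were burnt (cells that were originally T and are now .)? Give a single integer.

Answer: 10

Derivation:
Step 1: +5 fires, +2 burnt (F count now 5)
Step 2: +3 fires, +5 burnt (F count now 3)
Step 3: +2 fires, +3 burnt (F count now 2)
Step 4: +0 fires, +2 burnt (F count now 0)
Fire out after step 4
Initially T: 20, now '.': 20
Total burnt (originally-T cells now '.'): 10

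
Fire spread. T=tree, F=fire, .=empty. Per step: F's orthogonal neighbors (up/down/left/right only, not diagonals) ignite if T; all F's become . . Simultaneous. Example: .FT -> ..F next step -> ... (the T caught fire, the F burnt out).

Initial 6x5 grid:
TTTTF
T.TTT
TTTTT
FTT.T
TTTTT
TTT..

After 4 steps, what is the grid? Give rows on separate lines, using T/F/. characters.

Step 1: 5 trees catch fire, 2 burn out
  TTTF.
  T.TTF
  FTTTT
  .FT.T
  FTTTT
  TTT..
Step 2: 8 trees catch fire, 5 burn out
  TTF..
  F.TF.
  .FTTF
  ..F.T
  .FTTT
  FTT..
Step 3: 8 trees catch fire, 8 burn out
  FF...
  ..F..
  ..FF.
  ....F
  ..FTT
  .FT..
Step 4: 3 trees catch fire, 8 burn out
  .....
  .....
  .....
  .....
  ...FF
  ..F..

.....
.....
.....
.....
...FF
..F..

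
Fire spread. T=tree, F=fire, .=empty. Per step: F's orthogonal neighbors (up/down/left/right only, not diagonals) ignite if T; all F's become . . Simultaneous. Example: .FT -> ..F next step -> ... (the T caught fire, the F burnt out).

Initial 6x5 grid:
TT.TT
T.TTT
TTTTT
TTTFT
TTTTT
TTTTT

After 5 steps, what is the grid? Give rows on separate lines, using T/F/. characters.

Step 1: 4 trees catch fire, 1 burn out
  TT.TT
  T.TTT
  TTTFT
  TTF.F
  TTTFT
  TTTTT
Step 2: 7 trees catch fire, 4 burn out
  TT.TT
  T.TFT
  TTF.F
  TF...
  TTF.F
  TTTFT
Step 3: 8 trees catch fire, 7 burn out
  TT.FT
  T.F.F
  TF...
  F....
  TF...
  TTF.F
Step 4: 4 trees catch fire, 8 burn out
  TT..F
  T....
  F....
  .....
  F....
  TF...
Step 5: 2 trees catch fire, 4 burn out
  TT...
  F....
  .....
  .....
  .....
  F....

TT...
F....
.....
.....
.....
F....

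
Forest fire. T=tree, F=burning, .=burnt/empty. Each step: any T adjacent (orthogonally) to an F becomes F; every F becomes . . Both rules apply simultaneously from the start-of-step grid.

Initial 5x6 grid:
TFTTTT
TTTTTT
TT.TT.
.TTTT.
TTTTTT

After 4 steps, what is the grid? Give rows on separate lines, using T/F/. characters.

Step 1: 3 trees catch fire, 1 burn out
  F.FTTT
  TFTTTT
  TT.TT.
  .TTTT.
  TTTTTT
Step 2: 4 trees catch fire, 3 burn out
  ...FTT
  F.FTTT
  TF.TT.
  .TTTT.
  TTTTTT
Step 3: 4 trees catch fire, 4 burn out
  ....FT
  ...FTT
  F..TT.
  .FTTT.
  TTTTTT
Step 4: 5 trees catch fire, 4 burn out
  .....F
  ....FT
  ...FT.
  ..FTT.
  TFTTTT

.....F
....FT
...FT.
..FTT.
TFTTTT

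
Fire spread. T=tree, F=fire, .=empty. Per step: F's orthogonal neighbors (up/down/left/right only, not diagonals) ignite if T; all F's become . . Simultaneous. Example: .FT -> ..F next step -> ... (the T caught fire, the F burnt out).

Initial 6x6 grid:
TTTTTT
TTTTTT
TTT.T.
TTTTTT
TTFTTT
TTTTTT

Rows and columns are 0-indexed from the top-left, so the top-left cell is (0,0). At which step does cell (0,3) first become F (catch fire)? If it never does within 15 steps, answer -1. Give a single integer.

Step 1: cell (0,3)='T' (+4 fires, +1 burnt)
Step 2: cell (0,3)='T' (+7 fires, +4 burnt)
Step 3: cell (0,3)='T' (+7 fires, +7 burnt)
Step 4: cell (0,3)='T' (+7 fires, +7 burnt)
Step 5: cell (0,3)='F' (+4 fires, +7 burnt)
  -> target ignites at step 5
Step 6: cell (0,3)='.' (+3 fires, +4 burnt)
Step 7: cell (0,3)='.' (+1 fires, +3 burnt)
Step 8: cell (0,3)='.' (+0 fires, +1 burnt)
  fire out at step 8

5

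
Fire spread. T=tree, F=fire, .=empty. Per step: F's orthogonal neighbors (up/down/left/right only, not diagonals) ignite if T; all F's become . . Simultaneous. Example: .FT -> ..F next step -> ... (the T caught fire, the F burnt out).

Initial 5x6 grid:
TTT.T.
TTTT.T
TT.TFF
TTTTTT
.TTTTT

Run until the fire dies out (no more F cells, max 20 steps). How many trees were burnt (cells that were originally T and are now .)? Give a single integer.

Step 1: +4 fires, +2 burnt (F count now 4)
Step 2: +4 fires, +4 burnt (F count now 4)
Step 3: +3 fires, +4 burnt (F count now 3)
Step 4: +4 fires, +3 burnt (F count now 4)
Step 5: +5 fires, +4 burnt (F count now 5)
Step 6: +2 fires, +5 burnt (F count now 2)
Step 7: +0 fires, +2 burnt (F count now 0)
Fire out after step 7
Initially T: 23, now '.': 29
Total burnt (originally-T cells now '.'): 22

Answer: 22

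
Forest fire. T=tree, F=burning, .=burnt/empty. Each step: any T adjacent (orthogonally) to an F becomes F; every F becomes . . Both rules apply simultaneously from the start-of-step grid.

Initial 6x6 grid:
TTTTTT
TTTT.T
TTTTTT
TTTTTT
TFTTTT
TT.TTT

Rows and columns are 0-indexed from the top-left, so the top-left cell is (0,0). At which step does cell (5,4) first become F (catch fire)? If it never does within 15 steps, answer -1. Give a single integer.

Step 1: cell (5,4)='T' (+4 fires, +1 burnt)
Step 2: cell (5,4)='T' (+5 fires, +4 burnt)
Step 3: cell (5,4)='T' (+6 fires, +5 burnt)
Step 4: cell (5,4)='F' (+7 fires, +6 burnt)
  -> target ignites at step 4
Step 5: cell (5,4)='.' (+6 fires, +7 burnt)
Step 6: cell (5,4)='.' (+2 fires, +6 burnt)
Step 7: cell (5,4)='.' (+2 fires, +2 burnt)
Step 8: cell (5,4)='.' (+1 fires, +2 burnt)
Step 9: cell (5,4)='.' (+0 fires, +1 burnt)
  fire out at step 9

4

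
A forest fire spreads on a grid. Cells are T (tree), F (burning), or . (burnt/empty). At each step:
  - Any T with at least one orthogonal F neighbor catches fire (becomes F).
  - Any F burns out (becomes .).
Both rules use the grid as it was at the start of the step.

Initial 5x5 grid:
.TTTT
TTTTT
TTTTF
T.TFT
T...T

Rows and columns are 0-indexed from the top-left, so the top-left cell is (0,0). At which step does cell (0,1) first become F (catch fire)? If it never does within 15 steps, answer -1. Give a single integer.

Step 1: cell (0,1)='T' (+4 fires, +2 burnt)
Step 2: cell (0,1)='T' (+4 fires, +4 burnt)
Step 3: cell (0,1)='T' (+3 fires, +4 burnt)
Step 4: cell (0,1)='T' (+3 fires, +3 burnt)
Step 5: cell (0,1)='F' (+3 fires, +3 burnt)
  -> target ignites at step 5
Step 6: cell (0,1)='.' (+1 fires, +3 burnt)
Step 7: cell (0,1)='.' (+0 fires, +1 burnt)
  fire out at step 7

5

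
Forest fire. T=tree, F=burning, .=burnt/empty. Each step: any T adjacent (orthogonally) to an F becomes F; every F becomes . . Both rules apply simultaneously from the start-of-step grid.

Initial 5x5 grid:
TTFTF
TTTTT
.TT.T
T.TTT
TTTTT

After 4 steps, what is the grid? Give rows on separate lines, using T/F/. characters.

Step 1: 4 trees catch fire, 2 burn out
  TF.F.
  TTFTF
  .TT.T
  T.TTT
  TTTTT
Step 2: 5 trees catch fire, 4 burn out
  F....
  TF.F.
  .TF.F
  T.TTT
  TTTTT
Step 3: 4 trees catch fire, 5 burn out
  .....
  F....
  .F...
  T.FTF
  TTTTT
Step 4: 3 trees catch fire, 4 burn out
  .....
  .....
  .....
  T..F.
  TTFTF

.....
.....
.....
T..F.
TTFTF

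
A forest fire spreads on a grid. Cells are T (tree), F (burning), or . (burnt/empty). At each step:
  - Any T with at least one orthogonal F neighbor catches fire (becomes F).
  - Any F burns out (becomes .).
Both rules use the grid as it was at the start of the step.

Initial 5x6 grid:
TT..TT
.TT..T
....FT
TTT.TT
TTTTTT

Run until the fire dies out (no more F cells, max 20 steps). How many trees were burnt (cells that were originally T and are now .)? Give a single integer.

Step 1: +2 fires, +1 burnt (F count now 2)
Step 2: +3 fires, +2 burnt (F count now 3)
Step 3: +3 fires, +3 burnt (F count now 3)
Step 4: +2 fires, +3 burnt (F count now 2)
Step 5: +2 fires, +2 burnt (F count now 2)
Step 6: +2 fires, +2 burnt (F count now 2)
Step 7: +1 fires, +2 burnt (F count now 1)
Step 8: +0 fires, +1 burnt (F count now 0)
Fire out after step 8
Initially T: 19, now '.': 26
Total burnt (originally-T cells now '.'): 15

Answer: 15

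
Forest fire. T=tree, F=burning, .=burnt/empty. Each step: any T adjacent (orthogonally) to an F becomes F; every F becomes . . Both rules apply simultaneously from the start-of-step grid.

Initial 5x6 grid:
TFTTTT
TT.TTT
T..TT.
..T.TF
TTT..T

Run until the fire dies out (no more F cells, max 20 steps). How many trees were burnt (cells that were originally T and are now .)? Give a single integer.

Answer: 15

Derivation:
Step 1: +5 fires, +2 burnt (F count now 5)
Step 2: +3 fires, +5 burnt (F count now 3)
Step 3: +5 fires, +3 burnt (F count now 5)
Step 4: +2 fires, +5 burnt (F count now 2)
Step 5: +0 fires, +2 burnt (F count now 0)
Fire out after step 5
Initially T: 19, now '.': 26
Total burnt (originally-T cells now '.'): 15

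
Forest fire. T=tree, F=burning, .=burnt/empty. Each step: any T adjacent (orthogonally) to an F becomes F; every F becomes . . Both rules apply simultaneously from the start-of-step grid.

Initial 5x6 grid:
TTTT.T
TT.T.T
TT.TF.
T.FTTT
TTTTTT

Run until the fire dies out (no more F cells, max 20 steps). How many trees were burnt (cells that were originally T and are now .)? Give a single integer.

Answer: 20

Derivation:
Step 1: +4 fires, +2 burnt (F count now 4)
Step 2: +5 fires, +4 burnt (F count now 5)
Step 3: +3 fires, +5 burnt (F count now 3)
Step 4: +2 fires, +3 burnt (F count now 2)
Step 5: +2 fires, +2 burnt (F count now 2)
Step 6: +4 fires, +2 burnt (F count now 4)
Step 7: +0 fires, +4 burnt (F count now 0)
Fire out after step 7
Initially T: 22, now '.': 28
Total burnt (originally-T cells now '.'): 20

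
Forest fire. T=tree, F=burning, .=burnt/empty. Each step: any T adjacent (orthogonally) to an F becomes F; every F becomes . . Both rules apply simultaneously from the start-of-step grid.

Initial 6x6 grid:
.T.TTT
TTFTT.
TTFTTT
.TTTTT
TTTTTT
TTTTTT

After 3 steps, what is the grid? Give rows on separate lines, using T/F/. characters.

Step 1: 5 trees catch fire, 2 burn out
  .T.TTT
  TF.FT.
  TF.FTT
  .TFTTT
  TTTTTT
  TTTTTT
Step 2: 9 trees catch fire, 5 burn out
  .F.FTT
  F...F.
  F...FT
  .F.FTT
  TTFTTT
  TTTTTT
Step 3: 6 trees catch fire, 9 burn out
  ....FT
  ......
  .....F
  ....FT
  TF.FTT
  TTFTTT

....FT
......
.....F
....FT
TF.FTT
TTFTTT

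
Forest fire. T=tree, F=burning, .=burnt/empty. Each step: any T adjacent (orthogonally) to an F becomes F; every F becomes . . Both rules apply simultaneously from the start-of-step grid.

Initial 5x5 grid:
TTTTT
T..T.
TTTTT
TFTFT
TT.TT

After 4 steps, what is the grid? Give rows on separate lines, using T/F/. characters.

Step 1: 7 trees catch fire, 2 burn out
  TTTTT
  T..T.
  TFTFT
  F.F.F
  TF.FT
Step 2: 6 trees catch fire, 7 burn out
  TTTTT
  T..F.
  F.F.F
  .....
  F...F
Step 3: 2 trees catch fire, 6 burn out
  TTTFT
  F....
  .....
  .....
  .....
Step 4: 3 trees catch fire, 2 burn out
  FTF.F
  .....
  .....
  .....
  .....

FTF.F
.....
.....
.....
.....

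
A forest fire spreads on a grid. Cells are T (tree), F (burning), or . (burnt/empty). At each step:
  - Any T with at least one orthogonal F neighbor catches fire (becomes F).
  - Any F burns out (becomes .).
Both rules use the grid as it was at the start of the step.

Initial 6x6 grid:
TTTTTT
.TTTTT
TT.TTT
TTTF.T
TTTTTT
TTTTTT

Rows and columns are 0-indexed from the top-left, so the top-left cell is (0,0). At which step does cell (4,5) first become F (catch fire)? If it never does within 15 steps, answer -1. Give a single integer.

Step 1: cell (4,5)='T' (+3 fires, +1 burnt)
Step 2: cell (4,5)='T' (+6 fires, +3 burnt)
Step 3: cell (4,5)='F' (+10 fires, +6 burnt)
  -> target ignites at step 3
Step 4: cell (4,5)='.' (+9 fires, +10 burnt)
Step 5: cell (4,5)='.' (+3 fires, +9 burnt)
Step 6: cell (4,5)='.' (+1 fires, +3 burnt)
Step 7: cell (4,5)='.' (+0 fires, +1 burnt)
  fire out at step 7

3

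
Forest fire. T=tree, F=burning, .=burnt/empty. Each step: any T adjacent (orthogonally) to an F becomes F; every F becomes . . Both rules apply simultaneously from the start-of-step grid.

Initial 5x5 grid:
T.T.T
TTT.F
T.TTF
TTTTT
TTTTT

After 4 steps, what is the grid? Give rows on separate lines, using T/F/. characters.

Step 1: 3 trees catch fire, 2 burn out
  T.T.F
  TTT..
  T.TF.
  TTTTF
  TTTTT
Step 2: 3 trees catch fire, 3 burn out
  T.T..
  TTT..
  T.F..
  TTTF.
  TTTTF
Step 3: 3 trees catch fire, 3 burn out
  T.T..
  TTF..
  T....
  TTF..
  TTTF.
Step 4: 4 trees catch fire, 3 burn out
  T.F..
  TF...
  T....
  TF...
  TTF..

T.F..
TF...
T....
TF...
TTF..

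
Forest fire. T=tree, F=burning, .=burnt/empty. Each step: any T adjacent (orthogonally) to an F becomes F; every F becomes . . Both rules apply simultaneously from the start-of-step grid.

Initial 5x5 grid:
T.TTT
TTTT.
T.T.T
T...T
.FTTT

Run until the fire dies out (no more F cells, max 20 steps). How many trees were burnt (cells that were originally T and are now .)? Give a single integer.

Step 1: +1 fires, +1 burnt (F count now 1)
Step 2: +1 fires, +1 burnt (F count now 1)
Step 3: +1 fires, +1 burnt (F count now 1)
Step 4: +1 fires, +1 burnt (F count now 1)
Step 5: +1 fires, +1 burnt (F count now 1)
Step 6: +0 fires, +1 burnt (F count now 0)
Fire out after step 6
Initially T: 16, now '.': 14
Total burnt (originally-T cells now '.'): 5

Answer: 5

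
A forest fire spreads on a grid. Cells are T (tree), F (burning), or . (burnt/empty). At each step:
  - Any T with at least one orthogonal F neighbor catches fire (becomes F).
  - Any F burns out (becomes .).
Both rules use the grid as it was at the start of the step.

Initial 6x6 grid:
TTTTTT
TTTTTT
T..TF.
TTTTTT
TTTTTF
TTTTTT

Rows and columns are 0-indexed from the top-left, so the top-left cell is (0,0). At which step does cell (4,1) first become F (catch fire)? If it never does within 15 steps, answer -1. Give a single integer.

Step 1: cell (4,1)='T' (+6 fires, +2 burnt)
Step 2: cell (4,1)='T' (+6 fires, +6 burnt)
Step 3: cell (4,1)='T' (+6 fires, +6 burnt)
Step 4: cell (4,1)='F' (+5 fires, +6 burnt)
  -> target ignites at step 4
Step 5: cell (4,1)='.' (+5 fires, +5 burnt)
Step 6: cell (4,1)='.' (+3 fires, +5 burnt)
Step 7: cell (4,1)='.' (+0 fires, +3 burnt)
  fire out at step 7

4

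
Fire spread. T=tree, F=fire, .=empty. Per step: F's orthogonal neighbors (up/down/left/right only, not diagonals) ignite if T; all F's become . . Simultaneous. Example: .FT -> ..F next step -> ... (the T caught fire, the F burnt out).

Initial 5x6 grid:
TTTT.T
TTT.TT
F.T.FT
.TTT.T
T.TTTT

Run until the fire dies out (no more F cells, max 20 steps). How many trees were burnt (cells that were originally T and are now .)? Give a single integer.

Answer: 20

Derivation:
Step 1: +3 fires, +2 burnt (F count now 3)
Step 2: +4 fires, +3 burnt (F count now 4)
Step 3: +4 fires, +4 burnt (F count now 4)
Step 4: +3 fires, +4 burnt (F count now 3)
Step 5: +3 fires, +3 burnt (F count now 3)
Step 6: +3 fires, +3 burnt (F count now 3)
Step 7: +0 fires, +3 burnt (F count now 0)
Fire out after step 7
Initially T: 21, now '.': 29
Total burnt (originally-T cells now '.'): 20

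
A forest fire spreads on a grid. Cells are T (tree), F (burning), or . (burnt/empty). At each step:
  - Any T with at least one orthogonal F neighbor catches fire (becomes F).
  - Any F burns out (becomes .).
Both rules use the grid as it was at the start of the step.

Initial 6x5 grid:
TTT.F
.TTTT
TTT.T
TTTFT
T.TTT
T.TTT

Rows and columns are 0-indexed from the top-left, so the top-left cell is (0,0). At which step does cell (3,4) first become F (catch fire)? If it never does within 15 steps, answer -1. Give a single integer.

Step 1: cell (3,4)='F' (+4 fires, +2 burnt)
  -> target ignites at step 1
Step 2: cell (3,4)='.' (+7 fires, +4 burnt)
Step 3: cell (3,4)='.' (+5 fires, +7 burnt)
Step 4: cell (3,4)='.' (+4 fires, +5 burnt)
Step 5: cell (3,4)='.' (+2 fires, +4 burnt)
Step 6: cell (3,4)='.' (+1 fires, +2 burnt)
Step 7: cell (3,4)='.' (+0 fires, +1 burnt)
  fire out at step 7

1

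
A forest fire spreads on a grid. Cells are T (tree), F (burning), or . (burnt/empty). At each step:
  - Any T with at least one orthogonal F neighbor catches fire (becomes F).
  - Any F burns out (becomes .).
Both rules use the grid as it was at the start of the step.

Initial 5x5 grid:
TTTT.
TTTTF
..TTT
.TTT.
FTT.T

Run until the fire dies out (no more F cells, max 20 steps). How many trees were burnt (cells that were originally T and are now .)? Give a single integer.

Step 1: +3 fires, +2 burnt (F count now 3)
Step 2: +5 fires, +3 burnt (F count now 5)
Step 3: +5 fires, +5 burnt (F count now 5)
Step 4: +2 fires, +5 burnt (F count now 2)
Step 5: +1 fires, +2 burnt (F count now 1)
Step 6: +0 fires, +1 burnt (F count now 0)
Fire out after step 6
Initially T: 17, now '.': 24
Total burnt (originally-T cells now '.'): 16

Answer: 16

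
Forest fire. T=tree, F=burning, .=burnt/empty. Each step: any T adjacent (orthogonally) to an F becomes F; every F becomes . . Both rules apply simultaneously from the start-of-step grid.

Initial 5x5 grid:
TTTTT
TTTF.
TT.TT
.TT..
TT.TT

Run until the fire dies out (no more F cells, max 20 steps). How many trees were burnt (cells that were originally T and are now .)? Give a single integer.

Answer: 16

Derivation:
Step 1: +3 fires, +1 burnt (F count now 3)
Step 2: +4 fires, +3 burnt (F count now 4)
Step 3: +3 fires, +4 burnt (F count now 3)
Step 4: +3 fires, +3 burnt (F count now 3)
Step 5: +2 fires, +3 burnt (F count now 2)
Step 6: +1 fires, +2 burnt (F count now 1)
Step 7: +0 fires, +1 burnt (F count now 0)
Fire out after step 7
Initially T: 18, now '.': 23
Total burnt (originally-T cells now '.'): 16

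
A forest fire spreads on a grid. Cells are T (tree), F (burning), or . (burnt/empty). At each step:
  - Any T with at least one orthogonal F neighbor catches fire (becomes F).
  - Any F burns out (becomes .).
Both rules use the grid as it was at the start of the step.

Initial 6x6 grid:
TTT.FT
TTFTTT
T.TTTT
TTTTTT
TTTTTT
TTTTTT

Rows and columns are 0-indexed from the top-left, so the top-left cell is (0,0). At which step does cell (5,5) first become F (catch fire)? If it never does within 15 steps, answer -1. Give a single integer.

Step 1: cell (5,5)='T' (+6 fires, +2 burnt)
Step 2: cell (5,5)='T' (+6 fires, +6 burnt)
Step 3: cell (5,5)='T' (+7 fires, +6 burnt)
Step 4: cell (5,5)='T' (+6 fires, +7 burnt)
Step 5: cell (5,5)='T' (+5 fires, +6 burnt)
Step 6: cell (5,5)='F' (+2 fires, +5 burnt)
  -> target ignites at step 6
Step 7: cell (5,5)='.' (+0 fires, +2 burnt)
  fire out at step 7

6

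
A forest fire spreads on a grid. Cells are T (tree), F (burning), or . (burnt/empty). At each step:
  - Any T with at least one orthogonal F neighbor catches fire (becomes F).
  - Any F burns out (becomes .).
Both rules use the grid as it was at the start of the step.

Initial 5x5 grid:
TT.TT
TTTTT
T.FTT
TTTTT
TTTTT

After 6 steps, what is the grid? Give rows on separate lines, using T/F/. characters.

Step 1: 3 trees catch fire, 1 burn out
  TT.TT
  TTFTT
  T..FT
  TTFTT
  TTTTT
Step 2: 6 trees catch fire, 3 burn out
  TT.TT
  TF.FT
  T...F
  TF.FT
  TTFTT
Step 3: 8 trees catch fire, 6 burn out
  TF.FT
  F...F
  T....
  F...F
  TF.FT
Step 4: 5 trees catch fire, 8 burn out
  F...F
  .....
  F....
  .....
  F...F
Step 5: 0 trees catch fire, 5 burn out
  .....
  .....
  .....
  .....
  .....
Step 6: 0 trees catch fire, 0 burn out
  .....
  .....
  .....
  .....
  .....

.....
.....
.....
.....
.....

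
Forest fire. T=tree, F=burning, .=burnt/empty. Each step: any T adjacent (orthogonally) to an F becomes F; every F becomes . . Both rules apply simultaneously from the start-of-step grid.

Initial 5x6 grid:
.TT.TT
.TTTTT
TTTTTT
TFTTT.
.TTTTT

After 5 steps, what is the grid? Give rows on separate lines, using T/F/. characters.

Step 1: 4 trees catch fire, 1 burn out
  .TT.TT
  .TTTTT
  TFTTTT
  F.FTT.
  .FTTTT
Step 2: 5 trees catch fire, 4 burn out
  .TT.TT
  .FTTTT
  F.FTTT
  ...FT.
  ..FTTT
Step 3: 5 trees catch fire, 5 burn out
  .FT.TT
  ..FTTT
  ...FTT
  ....F.
  ...FTT
Step 4: 4 trees catch fire, 5 burn out
  ..F.TT
  ...FTT
  ....FT
  ......
  ....FT
Step 5: 3 trees catch fire, 4 burn out
  ....TT
  ....FT
  .....F
  ......
  .....F

....TT
....FT
.....F
......
.....F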